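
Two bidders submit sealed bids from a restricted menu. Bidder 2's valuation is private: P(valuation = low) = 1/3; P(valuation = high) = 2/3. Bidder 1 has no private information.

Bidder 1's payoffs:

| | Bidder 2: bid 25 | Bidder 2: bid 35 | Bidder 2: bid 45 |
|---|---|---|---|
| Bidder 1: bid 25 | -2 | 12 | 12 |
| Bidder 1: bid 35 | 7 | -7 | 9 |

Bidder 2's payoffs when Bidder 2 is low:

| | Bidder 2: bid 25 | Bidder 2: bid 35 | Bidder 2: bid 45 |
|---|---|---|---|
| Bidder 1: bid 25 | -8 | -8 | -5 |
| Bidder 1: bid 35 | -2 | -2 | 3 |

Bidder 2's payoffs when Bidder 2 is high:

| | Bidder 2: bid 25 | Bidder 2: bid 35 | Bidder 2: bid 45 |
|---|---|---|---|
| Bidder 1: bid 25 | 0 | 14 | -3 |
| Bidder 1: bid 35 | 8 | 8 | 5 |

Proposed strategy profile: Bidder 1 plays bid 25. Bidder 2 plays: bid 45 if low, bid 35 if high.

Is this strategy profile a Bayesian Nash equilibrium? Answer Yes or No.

Yes

Bidder 1 plays bid 25: E[bid 25] = 1/3·(12) + 2/3·(12) = 12; E[bid 35] = -5/3. Best-responding. ✓
Bidder 2 (valuation low), facing bid 25: bid 25 gives -8, bid 35 gives -8, bid 45 gives -5. Proposed bid 45 is best. ✓
Bidder 2 (valuation high), facing bid 25: bid 25 gives 0, bid 35 gives 14, bid 45 gives -3. Proposed bid 35 is best. ✓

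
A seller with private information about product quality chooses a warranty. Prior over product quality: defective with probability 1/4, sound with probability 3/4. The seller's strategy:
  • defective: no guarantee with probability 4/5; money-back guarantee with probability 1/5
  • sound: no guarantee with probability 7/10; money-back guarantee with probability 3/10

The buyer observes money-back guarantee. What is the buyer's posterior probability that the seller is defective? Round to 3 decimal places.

0.182

P(money-back guarantee) = (1/4)·(1/5) + (3/4)·(3/10) = 11/40
P(defective | money-back guarantee) = ((1/4)·(1/5)) / (11/40) = (1/20) / (11/40) = 2/11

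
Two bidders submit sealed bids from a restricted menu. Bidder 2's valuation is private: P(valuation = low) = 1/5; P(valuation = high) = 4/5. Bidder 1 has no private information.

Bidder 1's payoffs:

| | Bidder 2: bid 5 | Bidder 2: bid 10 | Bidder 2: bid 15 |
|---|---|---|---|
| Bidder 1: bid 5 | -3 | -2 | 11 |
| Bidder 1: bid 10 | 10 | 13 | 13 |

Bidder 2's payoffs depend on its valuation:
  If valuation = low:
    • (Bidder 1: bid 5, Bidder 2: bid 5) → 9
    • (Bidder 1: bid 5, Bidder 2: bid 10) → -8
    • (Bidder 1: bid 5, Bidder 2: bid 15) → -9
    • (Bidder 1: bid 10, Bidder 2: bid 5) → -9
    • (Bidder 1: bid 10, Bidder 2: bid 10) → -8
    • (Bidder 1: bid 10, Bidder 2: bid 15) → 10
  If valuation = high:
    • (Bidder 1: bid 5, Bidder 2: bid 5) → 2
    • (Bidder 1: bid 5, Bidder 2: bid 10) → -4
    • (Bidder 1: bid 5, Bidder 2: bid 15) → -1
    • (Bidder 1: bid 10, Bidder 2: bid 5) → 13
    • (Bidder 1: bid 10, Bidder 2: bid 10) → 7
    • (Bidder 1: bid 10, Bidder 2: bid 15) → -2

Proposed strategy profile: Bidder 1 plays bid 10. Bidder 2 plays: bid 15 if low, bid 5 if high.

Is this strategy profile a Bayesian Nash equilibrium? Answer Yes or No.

Bidder 1 plays bid 10: E[bid 10] = 1/5·(13) + 4/5·(10) = 53/5; E[bid 5] = -1/5. Best-responding. ✓
Bidder 2 (valuation low), facing bid 10: bid 5 gives -9, bid 10 gives -8, bid 15 gives 10. Proposed bid 15 is best. ✓
Bidder 2 (valuation high), facing bid 10: bid 5 gives 13, bid 10 gives 7, bid 15 gives -2. Proposed bid 5 is best. ✓

Yes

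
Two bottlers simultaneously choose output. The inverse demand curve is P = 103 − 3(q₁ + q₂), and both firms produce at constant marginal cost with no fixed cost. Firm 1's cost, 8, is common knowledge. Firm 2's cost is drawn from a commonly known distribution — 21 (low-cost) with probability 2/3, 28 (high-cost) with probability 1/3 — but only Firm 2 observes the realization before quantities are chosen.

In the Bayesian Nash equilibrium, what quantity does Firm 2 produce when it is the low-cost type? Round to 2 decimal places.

7.54

Type-c best response for Firm 2: q₂(c) = (103 − c)/6 − q₁/2.
Firm 1 maximizes expected profit; its first-order condition is 103 − 6q₁ − 3E[q₂] − 8 = 0.
Substituting E[q₂] and solving: E[c₂] = 23.3333, so q₁ = (103 − 2·8 + 23.3333)/9 = 12.2593.
q₂(low-cost) = (103 − 21 − 3·12.2593)/6 = 7.53704.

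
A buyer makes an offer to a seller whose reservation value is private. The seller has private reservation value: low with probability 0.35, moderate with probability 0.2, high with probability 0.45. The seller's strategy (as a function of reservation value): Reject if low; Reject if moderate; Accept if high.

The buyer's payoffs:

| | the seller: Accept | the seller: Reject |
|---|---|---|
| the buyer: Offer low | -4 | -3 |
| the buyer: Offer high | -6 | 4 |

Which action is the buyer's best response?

E[Offer low] = 0.35·(-3) + 0.2·(-3) + 0.45·(-4) = -3.45
E[Offer high] = 0.35·(4) + 0.2·(4) + 0.45·(-6) = -0.5
Best response: Offer high (-0.5 is the largest).

Offer high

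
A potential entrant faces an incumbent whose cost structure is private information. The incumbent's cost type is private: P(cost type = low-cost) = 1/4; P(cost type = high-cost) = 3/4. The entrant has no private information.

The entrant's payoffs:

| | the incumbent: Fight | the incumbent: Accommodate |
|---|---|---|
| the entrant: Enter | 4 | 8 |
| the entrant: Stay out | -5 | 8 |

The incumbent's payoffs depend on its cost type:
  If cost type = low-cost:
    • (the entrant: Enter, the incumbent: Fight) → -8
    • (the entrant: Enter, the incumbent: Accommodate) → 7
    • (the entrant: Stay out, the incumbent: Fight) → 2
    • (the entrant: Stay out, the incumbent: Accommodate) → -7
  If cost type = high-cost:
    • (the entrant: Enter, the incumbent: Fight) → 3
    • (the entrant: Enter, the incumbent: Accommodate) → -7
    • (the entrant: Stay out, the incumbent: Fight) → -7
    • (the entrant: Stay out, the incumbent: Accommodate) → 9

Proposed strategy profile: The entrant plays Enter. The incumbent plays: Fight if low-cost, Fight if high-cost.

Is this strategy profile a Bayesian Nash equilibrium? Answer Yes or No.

A profile is a BNE iff every type of every player is best-responding given beliefs about the other side.
The entrant plays Enter: E[Enter] = 1/4·(4) + 3/4·(4) = 4; E[Stay out] = -5. Best-responding. ✓
The incumbent (cost type low-cost), facing Enter: Fight gives -8, Accommodate gives 7. Proposed Fight is not best — profitable deviation exists. ✗
The incumbent (cost type high-cost), facing Enter: Fight gives 3, Accommodate gives -7. Proposed Fight is best. ✓

No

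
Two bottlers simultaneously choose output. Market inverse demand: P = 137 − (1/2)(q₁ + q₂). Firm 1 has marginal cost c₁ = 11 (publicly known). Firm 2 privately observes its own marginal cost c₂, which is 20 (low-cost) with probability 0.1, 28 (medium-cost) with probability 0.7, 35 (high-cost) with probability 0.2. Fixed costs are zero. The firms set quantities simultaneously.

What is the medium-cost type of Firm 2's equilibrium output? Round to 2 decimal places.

Type-c best response for Firm 2: q₂(c) = (137 − c) − q₁/2.
Firm 1 maximizes expected profit; its first-order condition is 137 − q₁ − (1/2)E[q₂] − 11 = 0.
Substituting E[q₂] and solving: E[c₂] = 28.6, so q₁ = (137 − 2·11 + 28.6)/(3/2) = 95.7333.
q₂(medium-cost) = (137 − 28 − (1/2)·95.7333) = 61.1333.

61.13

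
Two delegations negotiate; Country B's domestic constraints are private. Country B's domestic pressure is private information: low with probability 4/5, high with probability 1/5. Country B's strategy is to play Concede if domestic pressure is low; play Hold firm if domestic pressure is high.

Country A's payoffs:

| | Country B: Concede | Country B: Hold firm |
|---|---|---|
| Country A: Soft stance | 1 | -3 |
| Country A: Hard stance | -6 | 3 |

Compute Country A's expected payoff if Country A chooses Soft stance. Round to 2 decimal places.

Take the expectation over Country B's domestic pressure, weighting each type's action by its prior probability.
E[Soft stance] = 4/5·1 + 1/5·(-3) = 4/5 + (-3/5) = 1/5

0.20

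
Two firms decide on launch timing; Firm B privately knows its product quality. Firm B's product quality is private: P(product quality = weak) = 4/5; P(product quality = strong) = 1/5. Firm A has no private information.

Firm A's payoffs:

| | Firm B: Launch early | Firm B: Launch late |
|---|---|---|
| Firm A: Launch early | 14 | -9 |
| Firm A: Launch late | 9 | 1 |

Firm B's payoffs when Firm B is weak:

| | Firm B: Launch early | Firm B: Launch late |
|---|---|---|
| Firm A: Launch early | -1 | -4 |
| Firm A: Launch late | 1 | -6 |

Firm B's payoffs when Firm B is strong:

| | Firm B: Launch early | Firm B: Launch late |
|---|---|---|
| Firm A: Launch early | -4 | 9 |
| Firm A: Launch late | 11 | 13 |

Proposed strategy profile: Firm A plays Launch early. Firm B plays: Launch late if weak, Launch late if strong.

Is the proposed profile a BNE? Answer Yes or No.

No

A profile is a BNE iff every type of every player is best-responding given beliefs about the other side.
Firm A plays Launch early: E[Launch early] = 4/5·(-9) + 1/5·(-9) = -9; E[Launch late] = 1. Not best-responding. ✗
Firm B (product quality weak), facing Launch early: Launch early gives -1, Launch late gives -4. Proposed Launch late is not best — profitable deviation exists. ✗
Firm B (product quality strong), facing Launch early: Launch early gives -4, Launch late gives 9. Proposed Launch late is best. ✓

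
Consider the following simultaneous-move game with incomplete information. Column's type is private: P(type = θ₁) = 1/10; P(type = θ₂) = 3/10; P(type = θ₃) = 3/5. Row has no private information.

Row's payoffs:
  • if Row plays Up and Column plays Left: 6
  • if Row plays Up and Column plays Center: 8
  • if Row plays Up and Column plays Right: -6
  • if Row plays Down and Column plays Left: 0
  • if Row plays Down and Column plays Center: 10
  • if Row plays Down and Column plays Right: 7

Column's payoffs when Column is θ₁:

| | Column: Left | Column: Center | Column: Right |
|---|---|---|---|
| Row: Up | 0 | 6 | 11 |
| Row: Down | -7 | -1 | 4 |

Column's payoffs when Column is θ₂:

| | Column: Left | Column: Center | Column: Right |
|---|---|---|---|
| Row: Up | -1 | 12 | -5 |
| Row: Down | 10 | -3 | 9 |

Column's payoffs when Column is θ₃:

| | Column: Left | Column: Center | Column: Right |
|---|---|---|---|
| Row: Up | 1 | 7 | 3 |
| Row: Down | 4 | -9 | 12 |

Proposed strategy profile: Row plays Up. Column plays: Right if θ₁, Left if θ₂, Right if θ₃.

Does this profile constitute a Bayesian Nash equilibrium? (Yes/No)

No

Row plays Up: E[Up] = 1/10·(-6) + 3/10·(6) + 3/5·(-6) = -12/5; E[Down] = 49/10. Not best-responding. ✗
Column (type θ₁), facing Up: Left gives 0, Center gives 6, Right gives 11. Proposed Right is best. ✓
Column (type θ₂), facing Up: Left gives -1, Center gives 12, Right gives -5. Proposed Left is not best — profitable deviation exists. ✗
Column (type θ₃), facing Up: Left gives 1, Center gives 7, Right gives 3. Proposed Right is not best — profitable deviation exists. ✗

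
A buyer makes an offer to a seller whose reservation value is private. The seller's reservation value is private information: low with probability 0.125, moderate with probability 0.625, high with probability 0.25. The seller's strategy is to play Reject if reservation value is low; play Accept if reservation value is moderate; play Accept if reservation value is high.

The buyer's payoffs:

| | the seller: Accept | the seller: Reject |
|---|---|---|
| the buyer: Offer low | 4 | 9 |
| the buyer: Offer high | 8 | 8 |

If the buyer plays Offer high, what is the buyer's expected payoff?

E[Offer high] = 0.125·8 + 0.625·8 + 0.25·8 = 1 + 5 + 2 = 8

8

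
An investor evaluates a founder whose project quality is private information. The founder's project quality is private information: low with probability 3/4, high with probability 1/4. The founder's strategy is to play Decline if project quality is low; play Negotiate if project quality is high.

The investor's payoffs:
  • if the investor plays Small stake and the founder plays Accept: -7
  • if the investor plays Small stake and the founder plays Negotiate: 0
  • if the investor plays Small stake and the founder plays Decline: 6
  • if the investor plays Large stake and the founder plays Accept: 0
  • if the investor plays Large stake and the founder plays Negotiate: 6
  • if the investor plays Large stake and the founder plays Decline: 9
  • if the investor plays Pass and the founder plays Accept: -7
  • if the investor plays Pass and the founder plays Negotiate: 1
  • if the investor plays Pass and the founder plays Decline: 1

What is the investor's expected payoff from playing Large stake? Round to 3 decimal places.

8.250

Take the expectation over the founder's project quality, weighting each type's action by its prior probability.
E[Large stake] = 3/4·9 + 1/4·6 = 27/4 + 3/2 = 33/4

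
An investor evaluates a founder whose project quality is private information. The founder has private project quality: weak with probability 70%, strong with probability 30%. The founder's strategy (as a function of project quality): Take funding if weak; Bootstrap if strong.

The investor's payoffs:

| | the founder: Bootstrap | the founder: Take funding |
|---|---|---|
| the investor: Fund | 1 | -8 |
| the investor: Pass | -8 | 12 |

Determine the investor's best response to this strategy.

Pass

E[Fund] = 0.7·(-8) + 0.3·(1) = -5.3
E[Pass] = 0.7·(12) + 0.3·(-8) = 6
Best response: Pass (6 is the largest).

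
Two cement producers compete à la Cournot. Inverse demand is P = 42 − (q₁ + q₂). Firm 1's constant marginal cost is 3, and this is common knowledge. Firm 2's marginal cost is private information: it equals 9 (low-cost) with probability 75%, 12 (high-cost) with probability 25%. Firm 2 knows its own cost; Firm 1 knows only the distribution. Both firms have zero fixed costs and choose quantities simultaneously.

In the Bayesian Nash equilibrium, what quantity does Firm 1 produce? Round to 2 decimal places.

15.25

Type-c best response for Firm 2: q₂(c) = (42 − c)/2 − q₁/2.
Firm 1 maximizes expected profit; its first-order condition is 42 − 2q₁ − E[q₂] − 3 = 0.
Substituting E[q₂] and solving: E[c₂] = 9.75, so q₁ = (42 − 2·3 + 9.75)/3 = 15.25.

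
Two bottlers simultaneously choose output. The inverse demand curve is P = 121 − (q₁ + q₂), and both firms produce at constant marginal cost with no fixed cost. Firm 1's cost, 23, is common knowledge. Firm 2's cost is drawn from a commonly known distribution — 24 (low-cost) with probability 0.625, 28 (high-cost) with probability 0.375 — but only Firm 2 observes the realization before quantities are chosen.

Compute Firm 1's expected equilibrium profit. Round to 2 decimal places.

1122.25

Type-c best response for Firm 2: q₂(c) = (121 − c)/2 − q₁/2.
Firm 1 maximizes expected profit; its first-order condition is 121 − 2q₁ − E[q₂] − 23 = 0.
Substituting E[q₂] and solving: E[c₂] = 25.5, so q₁ = (121 − 2·23 + 25.5)/3 = 33.5.
E[P] = 121 − (q₁ + E[q₂]) = 56.5; Firm 1's expected profit = (E[P] − 23)·q₁ = (56.5 − 23)·33.5 = 1122.25.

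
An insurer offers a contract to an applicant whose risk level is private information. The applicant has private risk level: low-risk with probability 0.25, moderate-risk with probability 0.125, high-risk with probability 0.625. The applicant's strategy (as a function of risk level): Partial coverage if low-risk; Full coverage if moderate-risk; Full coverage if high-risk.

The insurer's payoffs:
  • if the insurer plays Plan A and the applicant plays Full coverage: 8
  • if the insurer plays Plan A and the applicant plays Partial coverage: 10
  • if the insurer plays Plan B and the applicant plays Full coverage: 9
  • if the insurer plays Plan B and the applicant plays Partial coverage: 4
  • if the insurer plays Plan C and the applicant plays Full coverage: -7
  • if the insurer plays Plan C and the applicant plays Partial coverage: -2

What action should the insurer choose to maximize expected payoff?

Plan A

E[Plan A] = 0.25·(10) + 0.125·(8) + 0.625·(8) = 8.5
E[Plan B] = 0.25·(4) + 0.125·(9) + 0.625·(9) = 7.75
E[Plan C] = 0.25·(-2) + 0.125·(-7) + 0.625·(-7) = -5.75
Best response: Plan A (8.5 is the largest).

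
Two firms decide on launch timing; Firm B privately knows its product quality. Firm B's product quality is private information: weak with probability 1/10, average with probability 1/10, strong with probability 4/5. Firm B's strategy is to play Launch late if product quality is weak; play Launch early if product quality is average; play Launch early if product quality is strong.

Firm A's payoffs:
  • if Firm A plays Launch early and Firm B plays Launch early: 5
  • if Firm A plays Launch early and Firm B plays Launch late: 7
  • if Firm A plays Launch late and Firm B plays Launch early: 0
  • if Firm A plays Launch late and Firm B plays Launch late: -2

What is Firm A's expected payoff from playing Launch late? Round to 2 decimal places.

Take the expectation over Firm B's product quality, weighting each type's action by its prior probability.
E[Launch late] = 1/10·(-2) + 1/10·0 + 4/5·0 = (-1/5) + 0 + 0 = -1/5

-0.20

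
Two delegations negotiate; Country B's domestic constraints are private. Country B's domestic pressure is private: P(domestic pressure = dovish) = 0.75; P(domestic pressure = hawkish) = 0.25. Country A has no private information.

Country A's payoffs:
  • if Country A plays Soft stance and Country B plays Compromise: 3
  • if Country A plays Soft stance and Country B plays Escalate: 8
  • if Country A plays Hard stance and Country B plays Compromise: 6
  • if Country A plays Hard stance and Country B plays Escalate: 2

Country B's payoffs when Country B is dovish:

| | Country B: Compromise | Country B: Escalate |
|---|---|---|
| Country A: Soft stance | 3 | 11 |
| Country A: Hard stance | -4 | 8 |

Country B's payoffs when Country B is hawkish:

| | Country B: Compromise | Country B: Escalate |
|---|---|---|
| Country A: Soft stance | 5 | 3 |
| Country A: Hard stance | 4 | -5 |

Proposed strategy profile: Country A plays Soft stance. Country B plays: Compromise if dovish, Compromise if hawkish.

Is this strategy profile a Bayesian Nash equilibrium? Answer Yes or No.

Country A plays Soft stance: E[Soft stance] = 0.75·(3) + 0.25·(3) = 3; E[Hard stance] = 6. Not best-responding. ✗
Country B (domestic pressure dovish), facing Soft stance: Compromise gives 3, Escalate gives 11. Proposed Compromise is not best — profitable deviation exists. ✗
Country B (domestic pressure hawkish), facing Soft stance: Compromise gives 5, Escalate gives 3. Proposed Compromise is best. ✓

No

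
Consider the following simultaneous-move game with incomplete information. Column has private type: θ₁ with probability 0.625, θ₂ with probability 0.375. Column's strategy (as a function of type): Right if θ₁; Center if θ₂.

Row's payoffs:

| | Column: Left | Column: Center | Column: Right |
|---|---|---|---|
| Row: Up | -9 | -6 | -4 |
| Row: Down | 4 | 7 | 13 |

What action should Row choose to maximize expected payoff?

Down

Compute Row's expected payoff for each action, taking the expectation over Column's type.
E[Up] = 0.625·(-4) + 0.375·(-6) = -4.75
E[Down] = 0.625·(13) + 0.375·(7) = 10.75
Best response: Down (10.75 is the largest).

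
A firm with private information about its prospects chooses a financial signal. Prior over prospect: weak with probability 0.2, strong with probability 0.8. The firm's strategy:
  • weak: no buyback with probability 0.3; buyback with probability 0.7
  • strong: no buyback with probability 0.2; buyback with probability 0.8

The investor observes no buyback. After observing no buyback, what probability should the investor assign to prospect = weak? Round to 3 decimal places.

Apply Bayes' rule using the sender's strategy as the likelihood.
P(no buyback) = 0.2·0.3 + 0.8·0.2 = 0.22
P(weak | no buyback) = (0.2·0.3) / 0.22 = 0.06 / 0.22 = 0.272727

0.273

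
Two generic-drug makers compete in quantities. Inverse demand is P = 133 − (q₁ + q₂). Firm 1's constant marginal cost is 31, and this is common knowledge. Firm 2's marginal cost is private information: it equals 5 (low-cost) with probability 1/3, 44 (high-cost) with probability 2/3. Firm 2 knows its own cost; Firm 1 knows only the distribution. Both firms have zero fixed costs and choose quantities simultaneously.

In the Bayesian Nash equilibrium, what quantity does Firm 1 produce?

34

Type-c best response for Firm 2: q₂(c) = (133 − c)/2 − q₁/2.
Firm 1 maximizes expected profit; its first-order condition is 133 − 2q₁ − E[q₂] − 31 = 0.
Substituting E[q₂] and solving: E[c₂] = 31, so q₁ = (133 − 2·31 + 31)/3 = 34.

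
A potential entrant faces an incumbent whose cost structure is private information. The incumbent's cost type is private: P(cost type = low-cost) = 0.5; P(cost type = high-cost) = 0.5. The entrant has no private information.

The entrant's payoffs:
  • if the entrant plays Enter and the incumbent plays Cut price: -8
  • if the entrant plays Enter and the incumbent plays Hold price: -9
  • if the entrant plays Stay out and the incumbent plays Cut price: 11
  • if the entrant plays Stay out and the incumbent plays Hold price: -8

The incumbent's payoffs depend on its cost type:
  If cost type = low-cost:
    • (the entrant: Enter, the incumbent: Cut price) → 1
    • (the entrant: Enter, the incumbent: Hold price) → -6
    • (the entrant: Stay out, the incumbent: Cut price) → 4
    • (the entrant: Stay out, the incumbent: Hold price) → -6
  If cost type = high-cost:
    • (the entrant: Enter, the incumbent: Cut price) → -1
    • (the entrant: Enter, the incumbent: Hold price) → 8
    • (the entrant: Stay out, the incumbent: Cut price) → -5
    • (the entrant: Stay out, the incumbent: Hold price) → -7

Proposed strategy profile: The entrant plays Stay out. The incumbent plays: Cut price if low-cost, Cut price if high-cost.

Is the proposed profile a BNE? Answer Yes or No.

Yes

The entrant plays Stay out: E[Stay out] = 0.5·(11) + 0.5·(11) = 11; E[Enter] = -8. Best-responding. ✓
The incumbent (cost type low-cost), facing Stay out: Cut price gives 4, Hold price gives -6. Proposed Cut price is best. ✓
The incumbent (cost type high-cost), facing Stay out: Cut price gives -5, Hold price gives -7. Proposed Cut price is best. ✓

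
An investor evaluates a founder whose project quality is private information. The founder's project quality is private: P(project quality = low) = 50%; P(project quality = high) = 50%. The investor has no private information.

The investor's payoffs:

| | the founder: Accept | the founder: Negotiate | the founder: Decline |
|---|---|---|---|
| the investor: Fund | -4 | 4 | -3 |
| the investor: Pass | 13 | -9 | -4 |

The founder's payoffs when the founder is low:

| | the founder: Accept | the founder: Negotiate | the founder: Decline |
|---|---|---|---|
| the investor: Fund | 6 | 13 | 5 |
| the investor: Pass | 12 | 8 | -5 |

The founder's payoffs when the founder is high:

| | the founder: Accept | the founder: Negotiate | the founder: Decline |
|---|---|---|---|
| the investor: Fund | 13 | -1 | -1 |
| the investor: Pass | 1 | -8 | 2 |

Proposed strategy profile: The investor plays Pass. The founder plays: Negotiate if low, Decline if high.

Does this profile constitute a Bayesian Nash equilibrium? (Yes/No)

No

A profile is a BNE iff every type of every player is best-responding given beliefs about the other side.
The investor plays Pass: E[Pass] = 0.5·(-9) + 0.5·(-4) = -6.5; E[Fund] = 0.5. Not best-responding. ✗
The founder (project quality low), facing Pass: Accept gives 12, Negotiate gives 8, Decline gives -5. Proposed Negotiate is not best — profitable deviation exists. ✗
The founder (project quality high), facing Pass: Accept gives 1, Negotiate gives -8, Decline gives 2. Proposed Decline is best. ✓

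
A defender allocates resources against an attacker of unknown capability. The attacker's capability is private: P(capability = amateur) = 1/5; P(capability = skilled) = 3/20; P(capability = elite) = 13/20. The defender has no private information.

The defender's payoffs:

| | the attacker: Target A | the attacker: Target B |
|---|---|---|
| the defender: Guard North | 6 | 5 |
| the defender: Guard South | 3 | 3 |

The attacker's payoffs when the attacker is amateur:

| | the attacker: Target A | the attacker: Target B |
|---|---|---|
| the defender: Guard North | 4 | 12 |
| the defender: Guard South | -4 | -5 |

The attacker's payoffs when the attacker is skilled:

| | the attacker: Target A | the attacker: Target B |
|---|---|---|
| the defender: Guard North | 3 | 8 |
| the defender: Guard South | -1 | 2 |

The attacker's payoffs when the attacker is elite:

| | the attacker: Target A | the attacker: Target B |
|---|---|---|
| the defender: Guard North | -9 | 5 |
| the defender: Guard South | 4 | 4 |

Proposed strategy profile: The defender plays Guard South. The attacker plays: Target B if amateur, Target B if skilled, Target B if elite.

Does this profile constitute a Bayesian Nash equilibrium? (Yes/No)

No

A profile is a BNE iff every type of every player is best-responding given beliefs about the other side.
The defender plays Guard South: E[Guard South] = 1/5·(3) + 3/20·(3) + 13/20·(3) = 3; E[Guard North] = 5. Not best-responding. ✗
The attacker (capability amateur), facing Guard South: Target A gives -4, Target B gives -5. Proposed Target B is not best — profitable deviation exists. ✗
The attacker (capability skilled), facing Guard South: Target A gives -1, Target B gives 2. Proposed Target B is best. ✓
The attacker (capability elite), facing Guard South: Target A gives 4, Target B gives 4. Proposed Target B is best. ✓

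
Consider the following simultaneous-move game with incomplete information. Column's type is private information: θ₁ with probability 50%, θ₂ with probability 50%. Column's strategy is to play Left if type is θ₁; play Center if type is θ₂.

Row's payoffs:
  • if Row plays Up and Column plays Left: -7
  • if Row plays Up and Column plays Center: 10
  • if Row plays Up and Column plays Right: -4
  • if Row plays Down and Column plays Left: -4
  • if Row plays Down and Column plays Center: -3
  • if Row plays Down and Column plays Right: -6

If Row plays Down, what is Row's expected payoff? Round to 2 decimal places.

-3.50

Take the expectation over Column's type, weighting each type's action by its prior probability.
E[Down] = 0.5·(-4) + 0.5·(-3) = (-2) + (-1.5) = -3.5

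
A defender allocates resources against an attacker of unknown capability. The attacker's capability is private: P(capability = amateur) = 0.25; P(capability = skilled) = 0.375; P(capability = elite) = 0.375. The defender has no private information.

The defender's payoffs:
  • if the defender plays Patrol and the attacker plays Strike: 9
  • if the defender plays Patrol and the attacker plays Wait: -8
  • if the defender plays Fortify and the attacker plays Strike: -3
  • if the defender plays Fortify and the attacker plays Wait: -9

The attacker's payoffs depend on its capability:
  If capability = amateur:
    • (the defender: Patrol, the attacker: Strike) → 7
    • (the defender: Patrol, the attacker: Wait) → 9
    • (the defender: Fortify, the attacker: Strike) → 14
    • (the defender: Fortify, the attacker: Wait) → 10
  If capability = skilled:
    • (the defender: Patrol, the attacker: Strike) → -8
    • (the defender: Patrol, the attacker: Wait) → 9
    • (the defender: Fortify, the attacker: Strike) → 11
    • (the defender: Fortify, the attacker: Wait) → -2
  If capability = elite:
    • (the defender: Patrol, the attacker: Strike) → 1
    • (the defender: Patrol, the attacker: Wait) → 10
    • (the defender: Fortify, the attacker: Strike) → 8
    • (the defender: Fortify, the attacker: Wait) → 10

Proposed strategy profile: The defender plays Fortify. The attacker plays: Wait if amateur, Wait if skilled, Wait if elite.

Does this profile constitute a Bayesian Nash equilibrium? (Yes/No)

No

The defender plays Fortify: E[Fortify] = 0.25·(-9) + 0.375·(-9) + 0.375·(-9) = -9; E[Patrol] = -8. Not best-responding. ✗
The attacker (capability amateur), facing Fortify: Strike gives 14, Wait gives 10. Proposed Wait is not best — profitable deviation exists. ✗
The attacker (capability skilled), facing Fortify: Strike gives 11, Wait gives -2. Proposed Wait is not best — profitable deviation exists. ✗
The attacker (capability elite), facing Fortify: Strike gives 8, Wait gives 10. Proposed Wait is best. ✓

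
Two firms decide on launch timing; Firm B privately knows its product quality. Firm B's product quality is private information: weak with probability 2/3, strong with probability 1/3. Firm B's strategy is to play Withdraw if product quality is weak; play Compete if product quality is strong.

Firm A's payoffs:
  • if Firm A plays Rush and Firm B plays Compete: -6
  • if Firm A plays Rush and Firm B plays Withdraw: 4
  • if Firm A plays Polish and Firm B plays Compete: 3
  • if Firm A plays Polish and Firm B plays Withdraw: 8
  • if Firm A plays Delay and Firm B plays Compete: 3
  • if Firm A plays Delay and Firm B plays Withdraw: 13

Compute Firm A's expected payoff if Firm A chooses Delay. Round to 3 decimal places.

9.667

E[Delay] = 2/3·13 + 1/3·3 = 26/3 + 1 = 29/3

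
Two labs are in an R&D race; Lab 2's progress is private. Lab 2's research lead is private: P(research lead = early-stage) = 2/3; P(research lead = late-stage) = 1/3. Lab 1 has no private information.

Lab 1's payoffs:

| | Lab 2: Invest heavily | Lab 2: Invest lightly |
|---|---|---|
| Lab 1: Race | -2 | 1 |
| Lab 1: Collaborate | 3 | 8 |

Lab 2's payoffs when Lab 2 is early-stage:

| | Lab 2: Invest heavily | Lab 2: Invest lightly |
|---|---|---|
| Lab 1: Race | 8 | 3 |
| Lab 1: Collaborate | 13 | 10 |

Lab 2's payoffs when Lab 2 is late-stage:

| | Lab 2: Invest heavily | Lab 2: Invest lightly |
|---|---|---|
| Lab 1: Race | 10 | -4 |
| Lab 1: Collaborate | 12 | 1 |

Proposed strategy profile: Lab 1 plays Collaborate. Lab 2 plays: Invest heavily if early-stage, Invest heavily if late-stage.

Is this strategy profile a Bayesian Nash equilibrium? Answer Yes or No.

A profile is a BNE iff every type of every player is best-responding given beliefs about the other side.
Lab 1 plays Collaborate: E[Collaborate] = 2/3·(3) + 1/3·(3) = 3; E[Race] = -2. Best-responding. ✓
Lab 2 (research lead early-stage), facing Collaborate: Invest heavily gives 13, Invest lightly gives 10. Proposed Invest heavily is best. ✓
Lab 2 (research lead late-stage), facing Collaborate: Invest heavily gives 12, Invest lightly gives 1. Proposed Invest heavily is best. ✓

Yes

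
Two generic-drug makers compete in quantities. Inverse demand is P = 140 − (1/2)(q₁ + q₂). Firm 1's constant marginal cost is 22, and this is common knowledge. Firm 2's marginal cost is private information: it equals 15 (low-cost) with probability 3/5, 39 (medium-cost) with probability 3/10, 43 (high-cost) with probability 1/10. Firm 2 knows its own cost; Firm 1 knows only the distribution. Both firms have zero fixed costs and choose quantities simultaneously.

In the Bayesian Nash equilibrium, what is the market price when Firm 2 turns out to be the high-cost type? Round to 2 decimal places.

71.33

Type-c best response for Firm 2: q₂(c) = (140 − c) − q₁/2.
Firm 1 maximizes expected profit; its first-order condition is 140 − q₁ − (1/2)E[q₂] − 22 = 0.
Substituting E[q₂] and solving: E[c₂] = 25, so q₁ = (140 − 2·22 + 25)/(3/2) = 80.6667.
q₂(high-cost) = 56.6667, so P = 140 − (1/2)·(80.6667 + 56.6667) = 71.3333.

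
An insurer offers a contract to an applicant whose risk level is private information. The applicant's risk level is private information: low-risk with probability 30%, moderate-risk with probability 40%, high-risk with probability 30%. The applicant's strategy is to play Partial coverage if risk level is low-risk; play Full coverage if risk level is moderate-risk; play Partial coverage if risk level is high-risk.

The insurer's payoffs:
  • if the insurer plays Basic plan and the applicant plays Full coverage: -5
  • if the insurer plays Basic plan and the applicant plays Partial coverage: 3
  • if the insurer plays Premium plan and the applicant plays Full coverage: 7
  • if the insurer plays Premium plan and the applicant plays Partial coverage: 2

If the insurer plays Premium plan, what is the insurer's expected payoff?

4

Take the expectation over the applicant's risk level, weighting each type's action by its prior probability.
E[Premium plan] = 0.3·2 + 0.4·7 + 0.3·2 = 0.6 + 2.8 + 0.6 = 4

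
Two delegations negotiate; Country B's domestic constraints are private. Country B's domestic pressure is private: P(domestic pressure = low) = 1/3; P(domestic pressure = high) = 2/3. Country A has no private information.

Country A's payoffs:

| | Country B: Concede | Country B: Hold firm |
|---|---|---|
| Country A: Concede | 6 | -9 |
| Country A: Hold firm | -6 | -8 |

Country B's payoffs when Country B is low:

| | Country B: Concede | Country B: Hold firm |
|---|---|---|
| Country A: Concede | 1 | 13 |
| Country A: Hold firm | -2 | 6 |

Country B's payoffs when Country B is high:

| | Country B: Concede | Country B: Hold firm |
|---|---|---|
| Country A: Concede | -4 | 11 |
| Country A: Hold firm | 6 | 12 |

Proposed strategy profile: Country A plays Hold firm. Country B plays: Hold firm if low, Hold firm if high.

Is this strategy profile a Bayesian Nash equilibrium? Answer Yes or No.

Country A plays Hold firm: E[Hold firm] = 1/3·(-8) + 2/3·(-8) = -8; E[Concede] = -9. Best-responding. ✓
Country B (domestic pressure low), facing Hold firm: Concede gives -2, Hold firm gives 6. Proposed Hold firm is best. ✓
Country B (domestic pressure high), facing Hold firm: Concede gives 6, Hold firm gives 12. Proposed Hold firm is best. ✓

Yes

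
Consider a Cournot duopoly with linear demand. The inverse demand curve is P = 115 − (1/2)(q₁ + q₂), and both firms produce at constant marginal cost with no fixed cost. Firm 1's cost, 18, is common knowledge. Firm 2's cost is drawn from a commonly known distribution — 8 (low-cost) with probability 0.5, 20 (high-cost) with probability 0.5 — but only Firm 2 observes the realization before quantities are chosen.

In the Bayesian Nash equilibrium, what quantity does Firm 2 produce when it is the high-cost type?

64

Each type of Firm 2 best-responds to q₁; Firm 1 best-responds to the expected q₂ over Firm 2's types.
Firm 2 with cost c maximizes (115 − (1/2)(q₁+q₂) − c)·q₂, giving q₂(c) = (115 − c − (1/2)q₁).
E[c₂] = 0.5·8 + 0.5·20 = 14
Firm 1's FOC against E[q₂] yields q₁ = (115 − 2·18 + E[c₂])/(3/2) = (115 − 36 + 14)/(3/2) = 62.
q₂(high-cost) = (115 − 20 − (1/2)·62) = 64.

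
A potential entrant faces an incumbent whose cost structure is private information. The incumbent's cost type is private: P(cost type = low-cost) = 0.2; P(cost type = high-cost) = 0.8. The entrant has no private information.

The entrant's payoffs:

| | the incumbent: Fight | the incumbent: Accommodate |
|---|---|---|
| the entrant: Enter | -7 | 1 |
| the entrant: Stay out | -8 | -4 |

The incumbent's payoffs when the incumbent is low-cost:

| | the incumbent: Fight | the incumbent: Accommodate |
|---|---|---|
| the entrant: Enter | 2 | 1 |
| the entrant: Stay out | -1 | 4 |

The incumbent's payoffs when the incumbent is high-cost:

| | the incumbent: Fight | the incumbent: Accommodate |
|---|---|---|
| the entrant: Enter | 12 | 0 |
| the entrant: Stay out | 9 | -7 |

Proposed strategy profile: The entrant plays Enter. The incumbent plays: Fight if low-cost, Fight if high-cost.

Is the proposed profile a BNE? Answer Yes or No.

Yes

A profile is a BNE iff every type of every player is best-responding given beliefs about the other side.
The entrant plays Enter: E[Enter] = 0.2·(-7) + 0.8·(-7) = -7; E[Stay out] = -8. Best-responding. ✓
The incumbent (cost type low-cost), facing Enter: Fight gives 2, Accommodate gives 1. Proposed Fight is best. ✓
The incumbent (cost type high-cost), facing Enter: Fight gives 12, Accommodate gives 0. Proposed Fight is best. ✓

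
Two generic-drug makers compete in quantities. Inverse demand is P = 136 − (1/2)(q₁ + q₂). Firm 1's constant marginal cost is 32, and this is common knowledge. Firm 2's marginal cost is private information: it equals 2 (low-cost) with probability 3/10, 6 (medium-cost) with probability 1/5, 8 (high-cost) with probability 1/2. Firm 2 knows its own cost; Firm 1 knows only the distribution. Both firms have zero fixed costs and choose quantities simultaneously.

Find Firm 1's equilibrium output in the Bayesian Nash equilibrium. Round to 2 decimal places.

Type-c best response for Firm 2: q₂(c) = (136 − c) − q₁/2.
Firm 1 maximizes expected profit; its first-order condition is 136 − q₁ − (1/2)E[q₂] − 32 = 0.
Substituting E[q₂] and solving: E[c₂] = 5.8, so q₁ = (136 − 2·32 + 5.8)/(3/2) = 51.8667.

51.87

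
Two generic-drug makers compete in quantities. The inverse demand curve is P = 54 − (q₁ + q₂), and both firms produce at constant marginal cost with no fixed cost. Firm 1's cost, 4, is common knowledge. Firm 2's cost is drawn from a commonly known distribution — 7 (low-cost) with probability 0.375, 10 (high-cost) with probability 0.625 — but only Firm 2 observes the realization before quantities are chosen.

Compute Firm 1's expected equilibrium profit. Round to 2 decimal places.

334.59

Each type of Firm 2 best-responds to q₁; Firm 1 best-responds to the expected q₂ over Firm 2's types.
Firm 2 with cost c maximizes (54 − (q₁+q₂) − c)·q₂, giving q₂(c) = (54 − c − q₁)/2.
E[c₂] = 0.375·7 + 0.625·10 = 8.875
Firm 1's FOC against E[q₂] yields q₁ = (54 − 2·4 + E[c₂])/3 = (54 − 8 + 8.875)/3 = 18.2917.
E[P] = 54 − (q₁ + E[q₂]) = 22.2917; Firm 1's expected profit = (E[P] − 4)·q₁ = (22.2917 − 4)·18.2917 = 334.585.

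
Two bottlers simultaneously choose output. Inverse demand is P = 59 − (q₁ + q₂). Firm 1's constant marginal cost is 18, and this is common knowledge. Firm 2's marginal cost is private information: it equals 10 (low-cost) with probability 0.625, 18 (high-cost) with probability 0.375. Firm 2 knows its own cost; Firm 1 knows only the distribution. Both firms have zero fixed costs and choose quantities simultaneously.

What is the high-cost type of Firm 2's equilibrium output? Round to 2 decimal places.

14.50

Type-c best response for Firm 2: q₂(c) = (59 − c)/2 − q₁/2.
Firm 1 maximizes expected profit; its first-order condition is 59 − 2q₁ − E[q₂] − 18 = 0.
Substituting E[q₂] and solving: E[c₂] = 13, so q₁ = (59 − 2·18 + 13)/3 = 12.
q₂(high-cost) = (59 − 18 − 12)/2 = 14.5.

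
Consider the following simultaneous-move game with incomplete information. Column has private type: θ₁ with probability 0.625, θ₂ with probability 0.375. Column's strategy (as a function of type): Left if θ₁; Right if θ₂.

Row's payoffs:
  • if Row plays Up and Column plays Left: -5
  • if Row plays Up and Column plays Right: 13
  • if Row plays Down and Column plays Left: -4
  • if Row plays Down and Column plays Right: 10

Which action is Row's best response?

Up

E[Up] = 0.625·(-5) + 0.375·(13) = 1.75
E[Down] = 0.625·(-4) + 0.375·(10) = 1.25
Best response: Up (1.75 is the largest).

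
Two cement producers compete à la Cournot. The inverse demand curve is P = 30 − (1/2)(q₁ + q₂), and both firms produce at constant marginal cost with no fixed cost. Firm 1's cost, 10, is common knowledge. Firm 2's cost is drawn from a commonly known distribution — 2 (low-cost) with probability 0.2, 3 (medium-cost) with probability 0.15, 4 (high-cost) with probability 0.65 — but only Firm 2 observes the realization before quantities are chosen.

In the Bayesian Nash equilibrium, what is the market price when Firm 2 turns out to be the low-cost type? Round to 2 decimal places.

13.76

Type-c best response for Firm 2: q₂(c) = (30 − c) − q₁/2.
Firm 1 maximizes expected profit; its first-order condition is 30 − q₁ − (1/2)E[q₂] − 10 = 0.
Substituting E[q₂] and solving: E[c₂] = 3.45, so q₁ = (30 − 2·10 + 3.45)/(3/2) = 8.96667.
q₂(low-cost) = 23.5167, so P = 30 − (1/2)·(8.96667 + 23.5167) = 13.7583.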